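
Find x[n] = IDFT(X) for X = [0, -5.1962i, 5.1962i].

x[n] = (1/3) Σ(k=0 to 2) X[k] · e^(2πikn/3)

Computing each x[n]:
x[0] = 0
x[1] = 3
x[2] = -3

x = [0, 3, -3]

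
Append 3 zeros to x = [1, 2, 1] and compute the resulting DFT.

Original 3-point DFT: [4, -0.5000-0.8660i, -0.5000+0.8660i]
Zero-padded 6-point DFT provides frequency interpolation.

DFT_6([x, 0, ...]) = [4, 1.5000-2.5981i, -0.5000-0.8660i, 0, -0.5000+0.8660i, 1.5000+2.5981i]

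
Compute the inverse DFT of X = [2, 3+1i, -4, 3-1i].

x[n] = (1/4) Σ(k=0 to 3) X[k] · e^(2πikn/4)

Computing each x[n]:
x[0] = 1
x[1] = 1
x[2] = -2
x[3] = 2

x = [1, 1, -2, 2]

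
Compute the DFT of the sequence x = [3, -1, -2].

X[k] = Σ(n=0 to 2) x[n] · ω_3^(nk)
where ω_3 = e^(-2πi/3)

Computing each X[k]:
X[0] = 0
X[1] = 4.5000-0.8660i
X[2] = 4.5000+0.8660i

X = [0, 4.5000-0.8660i, 4.5000+0.8660i]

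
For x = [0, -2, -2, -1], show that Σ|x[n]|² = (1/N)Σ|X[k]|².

Time domain:
Σ|x[n]|² = |0|² + |-2|² + |-2|² + |-1|² = 9.0000

Frequency domain:
(1/4)Σ|X[k]|² = (1/4)(|-5|² + |2+1i|² + |1|² + |2-1i|²) = (1/4)·36.0000 = 9.0000

Both sides agree, confirming Parseval's theorem.

Σ|x[n]|² = (1/N)Σ|X[k]|² = 9.0000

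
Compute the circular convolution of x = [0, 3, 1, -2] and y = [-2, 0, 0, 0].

(x ⊛ y)[n] = Σ(m=0 to 3) x[m] · y[(n-m) mod 4]

Computing each output sample:
(x ⊛ y)[0] = 0
(x ⊛ y)[1] = -6
(x ⊛ y)[2] = -2
(x ⊛ y)[3] = 4

x ⊛ y = [0, -6, -2, 4]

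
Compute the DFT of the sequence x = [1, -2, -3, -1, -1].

X[k] = Σ(n=0 to 4) x[n] · ω_5^(nk)
where ω_5 = e^(-2πi/5)

Computing each X[k]:
X[0] = -6
X[1] = 3.3090+2.1266i
X[2] = 2.1910-1.3143i
X[3] = 2.1910+1.3143i
X[4] = 3.3090-2.1266i

X = [-6, 3.3090+2.1266i, 2.1910-1.3143i, 2.1910+1.3143i, 3.3090-2.1266i]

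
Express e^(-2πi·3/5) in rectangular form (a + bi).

ω_5^3 = e^(-2πi·3/5)
= cos(-2π·3/5) + i·sin(-2π·3/5)
= cos(-6π/5) + i·sin(-6π/5)

ω_5^3 = cos(-6π/5) + i·sin(-6π/5) = -0.8090+0.5878i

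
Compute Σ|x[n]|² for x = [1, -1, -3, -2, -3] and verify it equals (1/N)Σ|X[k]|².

Time domain:
Σ|x[n]|² = |1|² + |-1|² + |-3|² + |-2|² + |-3|² = 24.0000

Frequency domain:
(1/5)Σ|X[k]|² = (1/5)(|-8|² + |3.8090-1.3143i|² + |2.6910-2.1266i|² + |2.6910+2.1266i|² + |3.8090+1.3143i|²) = (1/5)·120.0000 = 24.0000

Both sides agree, confirming Parseval's theorem.

Σ|x[n]|² = (1/N)Σ|X[k]|² = 24.0000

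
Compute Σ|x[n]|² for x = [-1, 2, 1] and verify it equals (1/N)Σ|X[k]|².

Time domain:
Σ|x[n]|² = |-1|² + |2|² + |1|² = 6.0000

Frequency domain:
(1/3)Σ|X[k]|² = (1/3)(|2|² + |-2.5000-0.8660i|² + |-2.5000+0.8660i|²) = (1/3)·18.0000 = 6.0000

Both sides agree, confirming Parseval's theorem.

Σ|x[n]|² = (1/N)Σ|X[k]|² = 6.0000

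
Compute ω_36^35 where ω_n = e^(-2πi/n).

ω_36^35 = e^(-2πi·35/36)
= cos(-2π·35/36) + i·sin(-2π·35/36)
= cos(-70π/36) + i·sin(-70π/36)

ω_36^35 = cos(-70π/36) + i·sin(-70π/36) = 0.9848+0.1736i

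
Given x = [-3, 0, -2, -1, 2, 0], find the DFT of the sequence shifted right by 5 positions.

Time shift by 5: X_shifted[k] = ω_6^(5k) · X[k]
Shifted x = [0, -2, -1, 2, 0, -3]

DFT(x[n-5]) = [-4, -4, 5.0000-1.7321i, 2, 5.0000+1.7321i, -4]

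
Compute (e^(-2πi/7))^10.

Since ω_7^7 = 1, powers reduce modulo 7.
10 mod 7 = 3
So ω_7^10 = ω_7^3 = e^(-2πi·3/7)

ω_7^10 = ω_7^3 = -0.9010-0.4339i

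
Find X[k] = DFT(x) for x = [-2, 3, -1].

X[k] = Σ(n=0 to 2) x[n] · ω_3^(nk)
where ω_3 = e^(-2πi/3)

Computing each X[k]:
X[0] = 0
X[1] = -3.0000-3.4641i
X[2] = -3.0000+3.4641i

X = [0, -3.0000-3.4641i, -3.0000+3.4641i]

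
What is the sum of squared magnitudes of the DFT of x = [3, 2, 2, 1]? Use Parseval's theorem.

Parseval: Σ|x[n]|² = (1/N)Σ|X[k]|², so Σ|X[k]|² = N·Σ|x[n]|² = 4·18.0000

Σ|X[k]|² = N·Σ|x[n]|² = 4·18.0000 = 72.0000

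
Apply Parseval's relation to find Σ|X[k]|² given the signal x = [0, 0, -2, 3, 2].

Parseval: Σ|x[n]|² = (1/N)Σ|X[k]|², so Σ|X[k]|² = N·Σ|x[n]|² = 5·17.0000

Σ|X[k]|² = N·Σ|x[n]|² = 5·17.0000 = 85.0000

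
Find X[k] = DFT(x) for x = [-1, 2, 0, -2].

X[k] = Σ(n=0 to 3) x[n] · ω_4^(nk)
where ω_4 = e^(-2πi/4)

Computing each X[k]:
X[0] = -1
X[1] = -1-4i
X[2] = -1
X[3] = -1+4i

X = [-1, -1-4i, -1, -1+4i]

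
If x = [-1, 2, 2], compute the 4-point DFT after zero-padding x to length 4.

Original 3-point DFT: [3, -3, -3]
Zero-padded 4-point DFT provides frequency interpolation.

DFT_4([x, 0, ...]) = [3, -3-2i, -1, -3+2i]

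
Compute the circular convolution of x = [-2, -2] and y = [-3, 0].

(x ⊛ y)[n] = Σ(m=0 to 1) x[m] · y[(n-m) mod 2]

Computing each output sample:
(x ⊛ y)[0] = 6
(x ⊛ y)[1] = 6

x ⊛ y = [6, 6]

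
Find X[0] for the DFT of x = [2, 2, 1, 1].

X[0] = Σ(n=0 to 3) x[n] · ω_4^0 = Σ x[n]
= (2) + (2) + (1) + (1)

X[0] = 6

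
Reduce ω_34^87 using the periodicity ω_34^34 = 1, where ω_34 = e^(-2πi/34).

Since ω_34^34 = 1, powers reduce modulo 34.
87 mod 34 = 19
So ω_34^87 = ω_34^19 = e^(-2πi·19/34)

ω_34^87 = ω_34^19 = -0.9325+0.3612i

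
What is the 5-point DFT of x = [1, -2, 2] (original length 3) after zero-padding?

Original 3-point DFT: [1, 1.0000+3.4641i, 1.0000-3.4641i]
Zero-padded 5-point DFT provides frequency interpolation.

DFT_5([x, 0, ...]) = [1, -1.2361+0.7265i, 3.2361+3.0777i, 3.2361-3.0777i, -1.2361-0.7265i]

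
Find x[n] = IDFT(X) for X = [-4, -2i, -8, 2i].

x[n] = (1/4) Σ(k=0 to 3) X[k] · e^(2πikn/4)

Computing each x[n]:
x[0] = -3
x[1] = 2
x[2] = -3
x[3] = 0

x = [-3, 2, -3, 0]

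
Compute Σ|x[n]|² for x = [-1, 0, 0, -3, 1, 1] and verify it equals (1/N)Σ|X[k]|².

Time domain:
Σ|x[n]|² = |-1|² + |0|² + |0|² + |-3|² + |1|² + |1|² = 12.0000

Frequency domain:
(1/6)Σ|X[k]|² = (1/6)(|-2|² + |2.0000+1.7321i|² + |-5|² + |2|² + |-5|² + |2.0000-1.7321i|²) = (1/6)·72.0000 = 12.0000

Both sides agree, confirming Parseval's theorem.

Σ|x[n]|² = (1/N)Σ|X[k]|² = 12.0000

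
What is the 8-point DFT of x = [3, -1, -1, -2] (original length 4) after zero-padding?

Original 4-point DFT: [-1, 4-1i, 5, 4+1i]
Zero-padded 8-point DFT provides frequency interpolation.

DFT_8([x, 0, ...]) = [-1, 3.7071+3.1213i, 4-1i, 2.2929+1.1213i, 5, 2.2929-1.1213i, 4+1i, 3.7071-3.1213i]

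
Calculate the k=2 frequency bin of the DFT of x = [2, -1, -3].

X[2] = Σ(n=0 to 2) x[n] · ω_3^(2n) where ω_3 = e^(-2πi/3)
= (2)·ω_3^0 + (-1)·ω_3^2 + (-3)·ω_3^4

X[2] = 4.0000+1.7321i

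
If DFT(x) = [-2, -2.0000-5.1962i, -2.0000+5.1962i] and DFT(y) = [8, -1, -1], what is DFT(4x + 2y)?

By linearity: DFT(4x + 2y) = 4·DFT(x) + 2·DFT(y)
= 4·[-2, -2.0000-5.1962i, -2.0000+5.1962i] + 2·[8, -1, -1]

Computing element-wise:
Z[0] = 4·(-2) + 2·(8) = 8
Z[1] = 4·(-2.0000-5.1962i) + 2·(-1) = -10.0000-20.7848i
Z[2] = 4·(-2.0000+5.1962i) + 2·(-1) = -10.0000+20.7848i

DFT(4x + 2y) = 4·X + 2·Y = [8, -10.0000-20.7848i, -10.0000+20.7848i]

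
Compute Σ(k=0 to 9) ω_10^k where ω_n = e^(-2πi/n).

Sum of all nth roots of unity equals 0 for n > 1 (geometric series with r ≠ 1).

0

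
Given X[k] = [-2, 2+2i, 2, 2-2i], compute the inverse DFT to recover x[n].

x[n] = (1/4) Σ(k=0 to 3) X[k] · e^(2πikn/4)

Computing each x[n]:
x[0] = 1
x[1] = -2
x[2] = -1
x[3] = 0

x = [1, -2, -1, 0]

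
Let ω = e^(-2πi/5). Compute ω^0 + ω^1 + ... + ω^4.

Sum of all nth roots of unity equals 0 for n > 1 (geometric series with r ≠ 1).

0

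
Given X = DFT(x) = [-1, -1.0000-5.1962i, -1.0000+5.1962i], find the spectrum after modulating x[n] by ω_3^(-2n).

Modulation property: DFT(ω_3^(-2n)·x[n]) = X[(k-2) mod 3], so circularly shift X by 2 positions.

X[k-2] = [-1.0000-5.1962i, -1.0000+5.1962i, -1]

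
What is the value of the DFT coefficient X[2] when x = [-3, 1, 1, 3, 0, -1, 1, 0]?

X[2] = Σ(n=0 to 7) x[n] · ω_8^(2n) where ω_8 = e^(-2πi/8)
= (-3)·ω_8^0 + (1)·ω_8^2 + (1)·ω_8^4 + (3)·ω_8^6 + (0)·ω_8^8 + (-1)·ω_8^10 + (1)·ω_8^12 + (0)·ω_8^14

X[2] = -5+3i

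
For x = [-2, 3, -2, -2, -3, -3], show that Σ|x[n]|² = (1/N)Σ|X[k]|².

Time domain:
Σ|x[n]|² = |-2|² + |3|² + |-2|² + |-2|² + |-3|² + |-3|² = 39.0000

Frequency domain:
(1/6)Σ|X[k]|² = (1/6)(|-9|² + |2.5000-6.0622i|² + |-1.5000-4.3301i|² + |-5|² + |-1.5000+4.3301i|² + |2.5000+6.0622i|²) = (1/6)·234.0000 = 39.0000

Both sides agree, confirming Parseval's theorem.

Σ|x[n]|² = (1/N)Σ|X[k]|² = 39.0000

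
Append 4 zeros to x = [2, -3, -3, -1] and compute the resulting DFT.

Original 4-point DFT: [-5, 5+2i, 3, 5-2i]
Zero-padded 8-point DFT provides frequency interpolation.

DFT_8([x, 0, ...]) = [-5, 0.5858+5.8284i, 5+2i, 3.4142-0.1716i, 3, 3.4142+0.1716i, 5-2i, 0.5858-5.8284i]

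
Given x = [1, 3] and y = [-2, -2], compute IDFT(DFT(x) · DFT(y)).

(x ⊛ y)[n] = Σ(m=0 to 1) x[m] · y[(n-m) mod 2]

Computing each output sample:
(x ⊛ y)[0] = -8
(x ⊛ y)[1] = -8

x ⊛ y = [-8, -8]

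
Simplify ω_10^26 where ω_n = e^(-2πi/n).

Since ω_10^10 = 1, powers reduce modulo 10.
26 mod 10 = 6
So ω_10^26 = ω_10^6 = e^(-2πi·6/10)

ω_10^26 = ω_10^6 = -0.8090+0.5878i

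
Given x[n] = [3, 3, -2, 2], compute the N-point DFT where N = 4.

X[k] = Σ(n=0 to 3) x[n] · ω_4^(nk)
where ω_4 = e^(-2πi/4)

Computing each X[k]:
X[0] = 6
X[1] = 5-1i
X[2] = -4
X[3] = 5+1i

X = [6, 5-1i, -4, 5+1i]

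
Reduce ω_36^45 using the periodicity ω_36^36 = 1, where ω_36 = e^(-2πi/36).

Since ω_36^36 = 1, powers reduce modulo 36.
45 mod 36 = 9
So ω_36^45 = ω_36^9 = e^(-2πi·9/36)

ω_36^45 = ω_36^9 = -1i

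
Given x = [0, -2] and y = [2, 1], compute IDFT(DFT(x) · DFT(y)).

(x ⊛ y)[n] = Σ(m=0 to 1) x[m] · y[(n-m) mod 2]

Computing each output sample:
(x ⊛ y)[0] = -2
(x ⊛ y)[1] = -4

x ⊛ y = [-2, -4]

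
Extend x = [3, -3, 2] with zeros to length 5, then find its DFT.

Original 3-point DFT: [2, 3.5000+4.3301i, 3.5000-4.3301i]
Zero-padded 5-point DFT provides frequency interpolation.

DFT_5([x, 0, ...]) = [2, 0.4549+1.6776i, 6.0451+3.6655i, 6.0451-3.6655i, 0.4549-1.6776i]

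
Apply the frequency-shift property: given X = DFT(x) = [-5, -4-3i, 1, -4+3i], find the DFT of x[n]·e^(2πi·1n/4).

Modulation property: DFT(ω_4^(-1n)·x[n]) = X[(k-1) mod 4], so circularly shift X by 1 positions.

X[k-1] = [-4+3i, -5, -4-3i, 1]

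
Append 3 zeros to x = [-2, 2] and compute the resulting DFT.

Original 2-point DFT: [0, -4]
Zero-padded 5-point DFT provides frequency interpolation.

DFT_5([x, 0, ...]) = [0, -1.3820-1.9021i, -3.6180-1.1756i, -3.6180+1.1756i, -1.3820+1.9021i]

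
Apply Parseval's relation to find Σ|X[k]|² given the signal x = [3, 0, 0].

Parseval: Σ|x[n]|² = (1/N)Σ|X[k]|², so Σ|X[k]|² = N·Σ|x[n]|² = 3·9.0000

Σ|X[k]|² = N·Σ|x[n]|² = 3·9.0000 = 27.0000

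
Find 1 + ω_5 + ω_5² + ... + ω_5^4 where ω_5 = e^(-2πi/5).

Sum of all nth roots of unity equals 0 for n > 1 (geometric series with r ≠ 1).

0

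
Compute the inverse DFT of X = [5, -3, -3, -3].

x[n] = (1/4) Σ(k=0 to 3) X[k] · e^(2πikn/4)

Computing each x[n]:
x[0] = -1
x[1] = 2
x[2] = 2
x[3] = 2

x = [-1, 2, 2, 2]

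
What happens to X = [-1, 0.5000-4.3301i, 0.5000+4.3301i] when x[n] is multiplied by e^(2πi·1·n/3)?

Modulation property: DFT(ω_3^(-1n)·x[n]) = X[(k-1) mod 3], so circularly shift X by 1 positions.

X[k-1] = [0.5000+4.3301i, -1, 0.5000-4.3301i]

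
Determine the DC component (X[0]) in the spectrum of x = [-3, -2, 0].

X[0] = Σ(n=0 to 2) x[n] · ω_3^0 = Σ x[n]
= (-3) + (-2) + (0)

X[0] = -5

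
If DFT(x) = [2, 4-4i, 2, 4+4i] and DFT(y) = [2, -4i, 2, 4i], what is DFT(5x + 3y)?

By linearity: DFT(5x + 3y) = 5·DFT(x) + 3·DFT(y)
= 5·[2, 4-4i, 2, 4+4i] + 3·[2, -4i, 2, 4i]

Computing element-wise:
Z[0] = 5·(2) + 3·(2) = 16
Z[1] = 5·(4-4i) + 3·(-4i) = 20-32i
Z[2] = 5·(2) + 3·(2) = 16
Z[3] = 5·(4+4i) + 3·(4i) = 20+32i

DFT(5x + 3y) = 5·X + 3·Y = [16, 20-32i, 16, 20+32i]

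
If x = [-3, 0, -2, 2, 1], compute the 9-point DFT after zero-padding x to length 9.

Original 5-point DFT: [-2, -2.6910+3.3022i, -3.8090-3.2164i, -3.8090+3.2164i, -2.6910-3.3022i]
Zero-padded 9-point DFT provides frequency interpolation.

DFT_9([x, 0, ...]) = [-2, -5.2870-0.1045i, -1.3546+3.0589i, -0.5000-2.5981i, -5.3584-2.0328i, -5.3584+2.0328i, -0.5000+2.5981i, -1.3546-3.0589i, -5.2870+0.1045i]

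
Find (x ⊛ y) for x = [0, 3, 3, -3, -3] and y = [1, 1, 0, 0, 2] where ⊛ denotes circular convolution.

(x ⊛ y)[n] = Σ(m=0 to 4) x[m] · y[(n-m) mod 5]

Computing each output sample:
(x ⊛ y)[0] = 3
(x ⊛ y)[1] = 9
(x ⊛ y)[2] = 0
(x ⊛ y)[3] = -6
(x ⊛ y)[4] = -6

x ⊛ y = [3, 9, 0, -6, -6]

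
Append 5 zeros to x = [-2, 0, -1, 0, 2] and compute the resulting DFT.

Original 5-point DFT: [-1, -0.5729+2.4899i, -3.9271+0.2245i, -3.9271-0.2245i, -0.5729-2.4899i]
Zero-padded 10-point DFT provides frequency interpolation.

DFT_10([x, 0, ...]) = [-1, -3.9271-0.2245i, -0.5729+2.4899i, -0.5729-2.4899i, -3.9271+0.2245i, -1, -3.9271-0.2245i, -0.5729+2.4899i, -0.5729-2.4899i, -3.9271+0.2245i]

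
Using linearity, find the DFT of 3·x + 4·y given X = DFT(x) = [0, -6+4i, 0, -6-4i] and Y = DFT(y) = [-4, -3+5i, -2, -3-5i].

By linearity: DFT(3x + 4y) = 3·DFT(x) + 4·DFT(y)
= 3·[0, -6+4i, 0, -6-4i] + 4·[-4, -3+5i, -2, -3-5i]

Computing element-wise:
Z[0] = 3·(0) + 4·(-4) = -16
Z[1] = 3·(-6+4i) + 4·(-3+5i) = -30+32i
Z[2] = 3·(0) + 4·(-2) = -8
Z[3] = 3·(-6-4i) + 4·(-3-5i) = -30-32i

DFT(3x + 4y) = 3·X + 4·Y = [-16, -30+32i, -8, -30-32i]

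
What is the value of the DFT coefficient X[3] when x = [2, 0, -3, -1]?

X[3] = Σ(n=0 to 3) x[n] · ω_4^(3n) where ω_4 = e^(-2πi/4)
= (2)·ω_4^0 + (0)·ω_4^3 + (-3)·ω_4^6 + (-1)·ω_4^9

X[3] = 5+1i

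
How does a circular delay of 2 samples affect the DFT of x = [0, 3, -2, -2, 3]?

Time shift by 2: X_shifted[k] = ω_5^(2k) · X[k]
Shifted x = [-2, 3, 0, 3, -2]

DFT(x[n-2]) = [2, -4.1180-2.9919i, -1.8820-5.7921i, -1.8820+5.7921i, -4.1180+2.9919i]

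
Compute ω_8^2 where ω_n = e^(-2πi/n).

ω_8^2 = e^(-2πi·2/8)
= cos(-2π·2/8) + i·sin(-2π·2/8)
= cos(-4π/8) + i·sin(-4π/8)

ω_8^2 = cos(-4π/8) + i·sin(-4π/8) = -1i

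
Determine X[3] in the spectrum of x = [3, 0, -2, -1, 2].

X[3] = Σ(n=0 to 4) x[n] · ω_5^(3n) where ω_5 = e^(-2πi/5)
= (3)·ω_5^0 + (0)·ω_5^3 + (-2)·ω_5^6 + (-1)·ω_5^9 + (2)·ω_5^12

X[3] = 0.4549-0.2245i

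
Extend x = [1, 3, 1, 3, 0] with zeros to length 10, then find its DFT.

Original 5-point DFT: [8, -1.3090-1.6776i, -0.1910-3.6655i, -0.1910+3.6655i, -1.3090+1.6776i]
Zero-padded 10-point DFT provides frequency interpolation.

DFT_10([x, 0, ...]) = [8, 2.8090-5.5676i, -1.3090-1.6776i, 1.6910-0.5020i, -0.1910-3.6655i, -4, -0.1910+3.6655i, 1.6910+0.5020i, -1.3090+1.6776i, 2.8090+5.5676i]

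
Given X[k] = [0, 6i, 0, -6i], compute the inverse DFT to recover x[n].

x[n] = (1/4) Σ(k=0 to 3) X[k] · e^(2πikn/4)

Computing each x[n]:
x[0] = 0
x[1] = -3
x[2] = 0
x[3] = 3

x = [0, -3, 0, 3]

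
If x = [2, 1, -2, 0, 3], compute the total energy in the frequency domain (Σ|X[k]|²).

Parseval: Σ|x[n]|² = (1/N)Σ|X[k]|², so Σ|X[k]|² = N·Σ|x[n]|² = 5·18.0000

Σ|X[k]|² = N·Σ|x[n]|² = 5·18.0000 = 90.0000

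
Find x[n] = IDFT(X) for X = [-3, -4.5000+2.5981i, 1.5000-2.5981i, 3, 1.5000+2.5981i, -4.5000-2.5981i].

x[n] = (1/6) Σ(k=0 to 5) X[k] · e^(2πikn/6)

Computing each x[n]:
x[0] = -1
x[1] = -2
x[2] = -1
x[3] = 1
x[4] = 2
x[5] = -2

x = [-1, -2, -1, 1, 2, -2]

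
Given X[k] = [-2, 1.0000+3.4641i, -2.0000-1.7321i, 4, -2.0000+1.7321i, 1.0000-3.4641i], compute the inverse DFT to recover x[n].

x[n] = (1/6) Σ(k=0 to 5) X[k] · e^(2πikn/6)

Computing each x[n]:
x[0] = 0
x[1] = -1
x[2] = -1
x[3] = -2
x[4] = 2
x[5] = 0

x = [0, -1, -1, -2, 2, 0]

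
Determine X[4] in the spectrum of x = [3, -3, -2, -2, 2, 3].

X[4] = Σ(n=0 to 5) x[n] · ω_6^(4n) where ω_6 = e^(-2πi/6)
= (3)·ω_6^0 + (-3)·ω_6^4 + (-2)·ω_6^8 + (-2)·ω_6^12 + (2)·ω_6^16 + (3)·ω_6^20

X[4] = 1.0000-1.7321i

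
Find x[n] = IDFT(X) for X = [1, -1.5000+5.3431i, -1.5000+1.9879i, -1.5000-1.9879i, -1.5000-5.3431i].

x[n] = (1/5) Σ(k=0 to 4) X[k] · e^(2πikn/5)

Computing each x[n]:
x[0] = -1
x[1] = -2
x[2] = 0
x[3] = 1
x[4] = 3

x = [-1, -2, 0, 1, 3]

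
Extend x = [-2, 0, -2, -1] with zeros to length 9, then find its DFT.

Original 4-point DFT: [-5, -1i, -3, 1i]
Zero-padded 9-point DFT provides frequency interpolation.

DFT_9([x, 0, ...]) = [-5, -1.8473+2.8356i, 0.3794-0.1820i, -2.0000-1.7321i, -3.0321-0.4195i, -3.0321+0.4195i, -2.0000+1.7321i, 0.3794+0.1820i, -1.8473-2.8356i]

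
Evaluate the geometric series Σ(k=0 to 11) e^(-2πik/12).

Sum of all nth roots of unity equals 0 for n > 1 (geometric series with r ≠ 1).

0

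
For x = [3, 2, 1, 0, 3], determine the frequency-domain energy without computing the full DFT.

Parseval: Σ|x[n]|² = (1/N)Σ|X[k]|², so Σ|X[k]|² = N·Σ|x[n]|² = 5·23.0000

Σ|X[k]|² = N·Σ|x[n]|² = 5·23.0000 = 115.0000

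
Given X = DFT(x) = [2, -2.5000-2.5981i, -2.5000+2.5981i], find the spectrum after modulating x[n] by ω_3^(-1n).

Modulation property: DFT(ω_3^(-1n)·x[n]) = X[(k-1) mod 3], so circularly shift X by 1 positions.

X[k-1] = [-2.5000+2.5981i, 2, -2.5000-2.5981i]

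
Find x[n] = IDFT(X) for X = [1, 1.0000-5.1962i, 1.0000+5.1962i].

x[n] = (1/3) Σ(k=0 to 2) X[k] · e^(2πikn/3)

Computing each x[n]:
x[0] = 1
x[1] = 3
x[2] = -3

x = [1, 3, -3]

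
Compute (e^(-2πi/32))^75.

Since ω_32^32 = 1, powers reduce modulo 32.
75 mod 32 = 11
So ω_32^75 = ω_32^11 = e^(-2πi·11/32)

ω_32^75 = ω_32^11 = -0.5556-0.8315i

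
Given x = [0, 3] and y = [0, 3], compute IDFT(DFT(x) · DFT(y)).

(x ⊛ y)[n] = Σ(m=0 to 1) x[m] · y[(n-m) mod 2]

Computing each output sample:
(x ⊛ y)[0] = 9
(x ⊛ y)[1] = 0

x ⊛ y = [9, 0]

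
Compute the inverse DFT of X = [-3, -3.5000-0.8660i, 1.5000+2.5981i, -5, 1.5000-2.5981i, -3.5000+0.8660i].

x[n] = (1/6) Σ(k=0 to 5) X[k] · e^(2πikn/6)

Computing each x[n]:
x[0] = -2
x[1] = -1
x[2] = 0
x[3] = 2
x[4] = -2
x[5] = 0

x = [-2, -1, 0, 2, -2, 0]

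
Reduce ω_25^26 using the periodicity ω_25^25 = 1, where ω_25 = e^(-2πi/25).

Since ω_25^25 = 1, powers reduce modulo 25.
26 mod 25 = 1
So ω_25^26 = ω_25^1 = e^(-2πi·1/25)

ω_25^26 = ω_25^1 = 0.9686-0.2487i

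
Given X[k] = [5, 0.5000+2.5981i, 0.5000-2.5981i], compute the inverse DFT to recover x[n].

x[n] = (1/3) Σ(k=0 to 2) X[k] · e^(2πikn/3)

Computing each x[n]:
x[0] = 2
x[1] = 0
x[2] = 3

x = [2, 0, 3]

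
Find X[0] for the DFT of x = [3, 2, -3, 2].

X[0] = Σ(n=0 to 3) x[n] · ω_4^0 = Σ x[n]
= (3) + (2) + (-3) + (2)

X[0] = 4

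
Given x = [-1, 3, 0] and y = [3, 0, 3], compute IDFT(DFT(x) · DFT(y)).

(x ⊛ y)[n] = Σ(m=0 to 2) x[m] · y[(n-m) mod 3]

Computing each output sample:
(x ⊛ y)[0] = 6
(x ⊛ y)[1] = 9
(x ⊛ y)[2] = -3

x ⊛ y = [6, 9, -3]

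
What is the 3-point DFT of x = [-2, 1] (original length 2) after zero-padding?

Original 2-point DFT: [-1, -3]
Zero-padded 3-point DFT provides frequency interpolation.

DFT_3([x, 0, ...]) = [-1, -2.5000-0.8660i, -2.5000+0.8660i]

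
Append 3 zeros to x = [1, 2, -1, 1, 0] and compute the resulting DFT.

Original 5-point DFT: [3, 1.6180-0.7265i, -0.6180-3.0777i, -0.6180+3.0777i, 1.6180+0.7265i]
Zero-padded 8-point DFT provides frequency interpolation.

DFT_8([x, 0, ...]) = [3, 1.7071-1.1213i, 2-1i, 0.2929-3.1213i, -3, 0.2929+3.1213i, 2+1i, 1.7071+1.1213i]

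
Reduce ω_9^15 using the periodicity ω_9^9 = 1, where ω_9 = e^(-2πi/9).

Since ω_9^9 = 1, powers reduce modulo 9.
15 mod 9 = 6
So ω_9^15 = ω_9^6 = e^(-2πi·6/9)

ω_9^15 = ω_9^6 = -0.5000+0.8660i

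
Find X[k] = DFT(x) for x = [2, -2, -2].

X[k] = Σ(n=0 to 2) x[n] · ω_3^(nk)
where ω_3 = e^(-2πi/3)

Computing each X[k]:
X[0] = -2
X[1] = 4
X[2] = 4

X = [-2, 4, 4]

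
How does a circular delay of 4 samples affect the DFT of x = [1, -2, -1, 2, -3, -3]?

Time shift by 4: X_shifted[k] = ω_6^(4k) · X[k]
Shifted x = [-1, 2, -3, -3, 1, -2]

DFT(x[n-4]) = [-6, 3, -3.0000-6.9282i, 0, -3.0000+6.9282i, 3]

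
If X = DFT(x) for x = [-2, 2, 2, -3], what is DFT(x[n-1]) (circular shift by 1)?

Time shift by 1: X_shifted[k] = ω_4^(1k) · X[k]
Shifted x = [-3, -2, 2, 2]

DFT(x[n-1]) = [-1, -5+4i, -1, -5-4i]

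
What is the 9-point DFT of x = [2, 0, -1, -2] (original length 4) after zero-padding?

Original 4-point DFT: [-1, 3-2i, 3, 3+2i]
Zero-padded 9-point DFT provides frequency interpolation.

DFT_9([x, 0, ...]) = [-1, 2.8264+2.7169i, 3.9397-1.3900i, 0.5000-0.8660i, 2.2340+1.0893i, 2.2340-1.0893i, 0.5000+0.8660i, 3.9397+1.3900i, 2.8264-2.7169i]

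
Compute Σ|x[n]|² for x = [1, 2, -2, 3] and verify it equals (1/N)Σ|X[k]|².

Time domain:
Σ|x[n]|² = |1|² + |2|² + |-2|² + |3|² = 18.0000

Frequency domain:
(1/4)Σ|X[k]|² = (1/4)(|4|² + |3+1i|² + |-6|² + |3-1i|²) = (1/4)·72.0000 = 18.0000

Both sides agree, confirming Parseval's theorem.

Σ|x[n]|² = (1/N)Σ|X[k]|² = 18.0000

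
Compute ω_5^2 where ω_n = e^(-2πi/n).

ω_5^2 = e^(-2πi·2/5)
= cos(-2π·2/5) + i·sin(-2π·2/5)
= cos(-4π/5) + i·sin(-4π/5)

ω_5^2 = cos(-4π/5) + i·sin(-4π/5) = -0.8090-0.5878i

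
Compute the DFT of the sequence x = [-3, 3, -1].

X[k] = Σ(n=0 to 2) x[n] · ω_3^(nk)
where ω_3 = e^(-2πi/3)

Computing each X[k]:
X[0] = -1
X[1] = -4.0000-3.4641i
X[2] = -4.0000+3.4641i

X = [-1, -4.0000-3.4641i, -4.0000+3.4641i]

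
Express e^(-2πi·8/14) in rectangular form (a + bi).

ω_14^8 = e^(-2πi·8/14)
= cos(-2π·8/14) + i·sin(-2π·8/14)
= cos(-16π/14) + i·sin(-16π/14)

ω_14^8 = cos(-16π/14) + i·sin(-16π/14) = -0.9010+0.4339i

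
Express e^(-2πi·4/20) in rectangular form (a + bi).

ω_20^4 = e^(-2πi·4/20)
= cos(-2π·4/20) + i·sin(-2π·4/20)
= cos(-8π/20) + i·sin(-8π/20)

ω_20^4 = cos(-8π/20) + i·sin(-8π/20) = 0.3090-0.9511i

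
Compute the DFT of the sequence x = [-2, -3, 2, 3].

X[k] = Σ(n=0 to 3) x[n] · ω_4^(nk)
where ω_4 = e^(-2πi/4)

Computing each X[k]:
X[0] = 0
X[1] = -4+6i
X[2] = 0
X[3] = -4-6i

X = [0, -4+6i, 0, -4-6i]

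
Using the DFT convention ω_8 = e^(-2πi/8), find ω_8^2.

ω_8^2 = e^(-2πi·2/8)
= cos(-2π·2/8) + i·sin(-2π·2/8)
= cos(-4π/8) + i·sin(-4π/8)

ω_8^2 = cos(-4π/8) + i·sin(-4π/8) = -1i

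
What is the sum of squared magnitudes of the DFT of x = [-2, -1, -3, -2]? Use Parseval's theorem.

Parseval: Σ|x[n]|² = (1/N)Σ|X[k]|², so Σ|X[k]|² = N·Σ|x[n]|² = 4·18.0000

Σ|X[k]|² = N·Σ|x[n]|² = 4·18.0000 = 72.0000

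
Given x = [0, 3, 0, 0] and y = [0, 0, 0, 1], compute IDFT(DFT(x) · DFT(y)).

(x ⊛ y)[n] = Σ(m=0 to 3) x[m] · y[(n-m) mod 4]

Computing each output sample:
(x ⊛ y)[0] = 3
(x ⊛ y)[1] = 0
(x ⊛ y)[2] = 0
(x ⊛ y)[3] = 0

x ⊛ y = [3, 0, 0, 0]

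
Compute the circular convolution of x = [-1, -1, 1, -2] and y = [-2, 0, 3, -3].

(x ⊛ y)[n] = Σ(m=0 to 3) x[m] · y[(n-m) mod 4]

Computing each output sample:
(x ⊛ y)[0] = 8
(x ⊛ y)[1] = -7
(x ⊛ y)[2] = 1
(x ⊛ y)[3] = 4

x ⊛ y = [8, -7, 1, 4]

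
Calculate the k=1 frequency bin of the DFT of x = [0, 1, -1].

X[1] = Σ(n=0 to 2) x[n] · ω_3^(1n) where ω_3 = e^(-2πi/3)
= (0)·ω_3^0 + (1)·ω_3^1 + (-1)·ω_3^2

X[1] = -1.7321i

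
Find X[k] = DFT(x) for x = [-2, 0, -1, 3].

X[k] = Σ(n=0 to 3) x[n] · ω_4^(nk)
where ω_4 = e^(-2πi/4)

Computing each X[k]:
X[0] = 0
X[1] = -1+3i
X[2] = -6
X[3] = -1-3i

X = [0, -1+3i, -6, -1-3i]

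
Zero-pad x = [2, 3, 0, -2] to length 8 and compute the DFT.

Original 4-point DFT: [3, 2-5i, 1, 2+5i]
Zero-padded 8-point DFT provides frequency interpolation.

DFT_8([x, 0, ...]) = [3, 5.5355-0.7071i, 2-5i, -1.5355-0.7071i, 1, -1.5355+0.7071i, 2+5i, 5.5355+0.7071i]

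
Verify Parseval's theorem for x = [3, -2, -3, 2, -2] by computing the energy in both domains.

Time domain:
Σ|x[n]|² = |3|² + |-2|² + |-3|² + |2|² + |-2|² = 30.0000

Frequency domain:
(1/5)Σ|X[k]|² = (1/5)(|-2|² + |2.5729+2.9389i|² + |5.9271-4.7553i|² + |5.9271+4.7553i|² + |2.5729-2.9389i|²) = (1/5)·150.0000 = 30.0000

Both sides agree, confirming Parseval's theorem.

Σ|x[n]|² = (1/N)Σ|X[k]|² = 30.0000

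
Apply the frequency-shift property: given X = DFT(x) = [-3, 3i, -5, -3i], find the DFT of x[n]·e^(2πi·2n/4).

Modulation property: DFT(ω_4^(-2n)·x[n]) = X[(k-2) mod 4], so circularly shift X by 2 positions.

X[k-2] = [-5, -3i, -3, 3i]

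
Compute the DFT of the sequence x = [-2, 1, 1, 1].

X[k] = Σ(n=0 to 3) x[n] · ω_4^(nk)
where ω_4 = e^(-2πi/4)

Computing each X[k]:
X[0] = 1
X[1] = -3
X[2] = -3
X[3] = -3

X = [1, -3, -3, -3]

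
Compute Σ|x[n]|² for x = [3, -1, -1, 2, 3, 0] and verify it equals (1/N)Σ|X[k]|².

Time domain:
Σ|x[n]|² = |3|² + |-1|² + |-1|² + |2|² + |3|² + |0|² = 24.0000

Frequency domain:
(1/6)Σ|X[k]|² = (1/6)(|6|² + |-0.5000+4.3301i|² + |4.5000-2.5981i|² + |4|² + |4.5000+2.5981i|² + |-0.5000-4.3301i|²) = (1/6)·144.0000 = 24.0000

Both sides agree, confirming Parseval's theorem.

Σ|x[n]|² = (1/N)Σ|X[k]|² = 24.0000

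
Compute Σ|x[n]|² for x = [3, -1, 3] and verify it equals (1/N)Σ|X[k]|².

Time domain:
Σ|x[n]|² = |3|² + |-1|² + |3|² = 19.0000

Frequency domain:
(1/3)Σ|X[k]|² = (1/3)(|5|² + |2.0000+3.4641i|² + |2.0000-3.4641i|²) = (1/3)·57.0000 = 19.0000

Both sides agree, confirming Parseval's theorem.

Σ|x[n]|² = (1/N)Σ|X[k]|² = 19.0000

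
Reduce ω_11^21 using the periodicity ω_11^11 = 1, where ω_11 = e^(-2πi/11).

Since ω_11^11 = 1, powers reduce modulo 11.
21 mod 11 = 10
So ω_11^21 = ω_11^10 = e^(-2πi·10/11)

ω_11^21 = ω_11^10 = 0.8413+0.5406i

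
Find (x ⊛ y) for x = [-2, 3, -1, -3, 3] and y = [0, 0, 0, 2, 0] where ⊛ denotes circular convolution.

(x ⊛ y)[n] = Σ(m=0 to 4) x[m] · y[(n-m) mod 5]

Computing each output sample:
(x ⊛ y)[0] = -2
(x ⊛ y)[1] = -6
(x ⊛ y)[2] = 6
(x ⊛ y)[3] = -4
(x ⊛ y)[4] = 6

x ⊛ y = [-2, -6, 6, -4, 6]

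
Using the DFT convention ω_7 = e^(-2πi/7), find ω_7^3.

ω_7^3 = e^(-2πi·3/7)
= cos(-2π·3/7) + i·sin(-2π·3/7)
= cos(-6π/7) + i·sin(-6π/7)

ω_7^3 = cos(-6π/7) + i·sin(-6π/7) = -0.9010-0.4339i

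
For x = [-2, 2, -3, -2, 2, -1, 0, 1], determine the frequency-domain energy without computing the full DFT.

Parseval: Σ|x[n]|² = (1/N)Σ|X[k]|², so Σ|X[k]|² = N·Σ|x[n]|² = 8·27.0000

Σ|X[k]|² = N·Σ|x[n]|² = 8·27.0000 = 216.0000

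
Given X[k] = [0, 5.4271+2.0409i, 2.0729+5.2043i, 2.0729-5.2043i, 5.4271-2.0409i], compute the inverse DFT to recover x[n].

x[n] = (1/5) Σ(k=0 to 4) X[k] · e^(2πikn/5)

Computing each x[n]:
x[0] = 3
x[1] = -2
x[2] = 0
x[3] = -3
x[4] = 2

x = [3, -2, 0, -3, 2]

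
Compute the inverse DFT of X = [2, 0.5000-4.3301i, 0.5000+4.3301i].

x[n] = (1/3) Σ(k=0 to 2) X[k] · e^(2πikn/3)

Computing each x[n]:
x[0] = 1
x[1] = 3
x[2] = -2

x = [1, 3, -2]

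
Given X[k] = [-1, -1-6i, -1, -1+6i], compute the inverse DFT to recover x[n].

x[n] = (1/4) Σ(k=0 to 3) X[k] · e^(2πikn/4)

Computing each x[n]:
x[0] = -1
x[1] = 3
x[2] = 0
x[3] = -3

x = [-1, 3, 0, -3]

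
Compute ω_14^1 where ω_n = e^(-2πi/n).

ω_14^1 = e^(-2πi·1/14)
= cos(-2π·1/14) + i·sin(-2π·1/14)
= cos(-2π/14) + i·sin(-2π/14)

ω_14^1 = cos(-2π/14) + i·sin(-2π/14) = 0.9010-0.4339i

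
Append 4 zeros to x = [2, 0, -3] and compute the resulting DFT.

Original 3-point DFT: [-1, 3.5000-2.5981i, 3.5000+2.5981i]
Zero-padded 7-point DFT provides frequency interpolation.

DFT_7([x, 0, ...]) = [-1, 2.6676+2.9248i, 4.7029-1.3017i, 0.1295-2.3455i, 0.1295+2.3455i, 4.7029+1.3017i, 2.6676-2.9248i]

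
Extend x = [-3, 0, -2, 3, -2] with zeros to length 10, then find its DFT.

Original 5-point DFT: [-4, -4.4271+1.0368i, -1.0729-5.9309i, -1.0729+5.9309i, -4.4271-1.0368i]
Zero-padded 10-point DFT provides frequency interpolation.

DFT_10([x, 0, ...]) = [-4, -2.9271+0.2245i, -4.4271+1.0368i, 0.4271+2.4899i, -1.0729-5.9309i, -10, -1.0729+5.9309i, 0.4271-2.4899i, -4.4271-1.0368i, -2.9271-0.2245i]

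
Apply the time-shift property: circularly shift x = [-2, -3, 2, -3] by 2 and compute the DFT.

Time shift by 2: X_shifted[k] = ω_4^(2k) · X[k]
Shifted x = [2, -3, -2, -3]

DFT(x[n-2]) = [-6, 4, 6, 4]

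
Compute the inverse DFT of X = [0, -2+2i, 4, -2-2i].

x[n] = (1/4) Σ(k=0 to 3) X[k] · e^(2πikn/4)

Computing each x[n]:
x[0] = 0
x[1] = -2
x[2] = 2
x[3] = 0

x = [0, -2, 2, 0]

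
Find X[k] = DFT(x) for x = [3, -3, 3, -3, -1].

X[k] = Σ(n=0 to 4) x[n] · ω_5^(nk)
where ω_5 = e^(-2πi/5)

Computing each X[k]:
X[0] = -1
X[1] = 1.7639-1.6246i
X[2] = 6.2361+6.8819i
X[3] = 6.2361-6.8819i
X[4] = 1.7639+1.6246i

X = [-1, 1.7639-1.6246i, 6.2361+6.8819i, 6.2361-6.8819i, 1.7639+1.6246i]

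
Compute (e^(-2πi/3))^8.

Since ω_3^3 = 1, powers reduce modulo 3.
8 mod 3 = 2
So ω_3^8 = ω_3^2 = e^(-2πi·2/3)

ω_3^8 = ω_3^2 = -0.5000+0.8660i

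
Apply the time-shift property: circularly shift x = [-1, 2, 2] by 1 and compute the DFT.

Time shift by 1: X_shifted[k] = ω_3^(1k) · X[k]
Shifted x = [2, -1, 2]

DFT(x[n-1]) = [3, 1.5000+2.5981i, 1.5000-2.5981i]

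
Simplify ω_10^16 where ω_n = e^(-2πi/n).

Since ω_10^10 = 1, powers reduce modulo 10.
16 mod 10 = 6
So ω_10^16 = ω_10^6 = e^(-2πi·6/10)

ω_10^16 = ω_10^6 = -0.8090+0.5878i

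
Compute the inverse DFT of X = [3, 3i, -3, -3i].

x[n] = (1/4) Σ(k=0 to 3) X[k] · e^(2πikn/4)

Computing each x[n]:
x[0] = 0
x[1] = 0
x[2] = 0
x[3] = 3

x = [0, 0, 0, 3]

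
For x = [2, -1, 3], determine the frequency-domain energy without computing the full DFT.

Parseval: Σ|x[n]|² = (1/N)Σ|X[k]|², so Σ|X[k]|² = N·Σ|x[n]|² = 3·14.0000

Σ|X[k]|² = N·Σ|x[n]|² = 3·14.0000 = 42.0000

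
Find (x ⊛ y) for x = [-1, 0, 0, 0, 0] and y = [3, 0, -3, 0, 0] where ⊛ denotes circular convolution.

(x ⊛ y)[n] = Σ(m=0 to 4) x[m] · y[(n-m) mod 5]

Computing each output sample:
(x ⊛ y)[0] = -3
(x ⊛ y)[1] = 0
(x ⊛ y)[2] = 3
(x ⊛ y)[3] = 0
(x ⊛ y)[4] = 0

x ⊛ y = [-3, 0, 3, 0, 0]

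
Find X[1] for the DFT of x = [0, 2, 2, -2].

X[1] = Σ(n=0 to 3) x[n] · ω_4^(1n) where ω_4 = e^(-2πi/4)
= (0)·ω_4^0 + (2)·ω_4^1 + (2)·ω_4^2 + (-2)·ω_4^3

X[1] = -2-4i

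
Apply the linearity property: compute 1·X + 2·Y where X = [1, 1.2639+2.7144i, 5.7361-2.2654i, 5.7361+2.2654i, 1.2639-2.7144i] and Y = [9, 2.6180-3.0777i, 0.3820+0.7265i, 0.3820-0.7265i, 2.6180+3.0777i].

By linearity: DFT(1x + 2y) = 1·DFT(x) + 2·DFT(y)
= 1·[1, 1.2639+2.7144i, 5.7361-2.2654i, 5.7361+2.2654i, 1.2639-2.7144i] + 2·[9, 2.6180-3.0777i, 0.3820+0.7265i, 0.3820-0.7265i, 2.6180+3.0777i]

Computing element-wise:
Z[0] = 1·(1) + 2·(9) = 19
Z[1] = 1·(1.2639+2.7144i) + 2·(2.6180-3.0777i) = 6.4999-3.4410i
Z[2] = 1·(5.7361-2.2654i) + 2·(0.3820+0.7265i) = 6.5001-0.8124i
Z[3] = 1·(5.7361+2.2654i) + 2·(0.3820-0.7265i) = 6.5001+0.8124i
Z[4] = 1·(1.2639-2.7144i) + 2·(2.6180+3.0777i) = 6.4999+3.4410i

DFT(1x + 2y) = 1·X + 2·Y = [19, 6.4999-3.4410i, 6.5001-0.8124i, 6.5001+0.8124i, 6.4999+3.4410i]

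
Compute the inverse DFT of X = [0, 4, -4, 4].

x[n] = (1/4) Σ(k=0 to 3) X[k] · e^(2πikn/4)

Computing each x[n]:
x[0] = 1
x[1] = 1
x[2] = -3
x[3] = 1

x = [1, 1, -3, 1]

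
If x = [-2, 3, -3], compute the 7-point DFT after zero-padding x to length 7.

Original 3-point DFT: [-2, -2.0000-5.1962i, -2.0000+5.1962i]
Zero-padded 7-point DFT provides frequency interpolation.

DFT_7([x, 0, ...]) = [-2, 0.5380+0.5793i, 0.0353-4.2264i, -6.5734-3.6471i, -6.5734+3.6471i, 0.0353+4.2264i, 0.5380-0.5793i]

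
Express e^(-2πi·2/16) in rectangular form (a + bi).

ω_16^2 = e^(-2πi·2/16)
= cos(-2π·2/16) + i·sin(-2π·2/16)
= cos(-4π/16) + i·sin(-4π/16)

ω_16^2 = cos(-4π/16) + i·sin(-4π/16) = 0.7071-0.7071i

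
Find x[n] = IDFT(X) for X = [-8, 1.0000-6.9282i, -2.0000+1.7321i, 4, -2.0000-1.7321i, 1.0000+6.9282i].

x[n] = (1/6) Σ(k=0 to 5) X[k] · e^(2πikn/6)

Computing each x[n]:
x[0] = -1
x[1] = 0
x[2] = 2
x[3] = -3
x[4] = -3
x[5] = -3

x = [-1, 0, 2, -3, -3, -3]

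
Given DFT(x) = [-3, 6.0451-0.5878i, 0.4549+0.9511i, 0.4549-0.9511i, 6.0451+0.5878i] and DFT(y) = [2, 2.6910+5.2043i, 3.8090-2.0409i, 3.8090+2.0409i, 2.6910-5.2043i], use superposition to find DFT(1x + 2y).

By linearity: DFT(1x + 2y) = 1·DFT(x) + 2·DFT(y)
= 1·[-3, 6.0451-0.5878i, 0.4549+0.9511i, 0.4549-0.9511i, 6.0451+0.5878i] + 2·[2, 2.6910+5.2043i, 3.8090-2.0409i, 3.8090+2.0409i, 2.6910-5.2043i]

Computing element-wise:
Z[0] = 1·(-3) + 2·(2) = 1
Z[1] = 1·(6.0451-0.5878i) + 2·(2.6910+5.2043i) = 11.4271+9.8208i
Z[2] = 1·(0.4549+0.9511i) + 2·(3.8090-2.0409i) = 8.0729-3.1307i
Z[3] = 1·(0.4549-0.9511i) + 2·(3.8090+2.0409i) = 8.0729+3.1307i
Z[4] = 1·(6.0451+0.5878i) + 2·(2.6910-5.2043i) = 11.4271-9.8208i

DFT(1x + 2y) = 1·X + 2·Y = [1, 11.4271+9.8208i, 8.0729-3.1307i, 8.0729+3.1307i, 11.4271-9.8208i]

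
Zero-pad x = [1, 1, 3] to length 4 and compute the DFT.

Original 3-point DFT: [5, -1.0000+1.7321i, -1.0000-1.7321i]
Zero-padded 4-point DFT provides frequency interpolation.

DFT_4([x, 0, ...]) = [5, -2-1i, 3, -2+1i]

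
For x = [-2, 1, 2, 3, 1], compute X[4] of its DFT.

X[4] = Σ(n=0 to 4) x[n] · ω_5^(4n) where ω_5 = e^(-2πi/5)
= (-2)·ω_5^0 + (1)·ω_5^4 + (2)·ω_5^8 + (3)·ω_5^12 + (1)·ω_5^16

X[4] = -5.4271-0.5878i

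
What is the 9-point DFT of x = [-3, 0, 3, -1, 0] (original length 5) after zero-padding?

Original 5-point DFT: [-1, -4.6180-2.3511i, -2.3820+3.8042i, -2.3820-3.8042i, -4.6180+2.3511i]
Zero-padded 9-point DFT provides frequency interpolation.

DFT_9([x, 0, ...]) = [-1, -1.9791-2.0884i, -5.3191-1.8921i, -5.5000+2.5981i, -0.2019+2.7944i, -0.2019-2.7944i, -5.5000-2.5981i, -5.3191+1.8921i, -1.9791+2.0884i]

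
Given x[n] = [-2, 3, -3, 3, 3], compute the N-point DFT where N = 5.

X[k] = Σ(n=0 to 4) x[n] · ω_5^(nk)
where ω_5 = e^(-2πi/5)

Computing each X[k]:
X[0] = 4
X[1] = -0.1459+3.5267i
X[2] = -6.8541-5.7063i
X[3] = -6.8541+5.7063i
X[4] = -0.1459-3.5267i

X = [4, -0.1459+3.5267i, -6.8541-5.7063i, -6.8541+5.7063i, -0.1459-3.5267i]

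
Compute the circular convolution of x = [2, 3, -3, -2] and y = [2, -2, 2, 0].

(x ⊛ y)[n] = Σ(m=0 to 3) x[m] · y[(n-m) mod 4]

Computing each output sample:
(x ⊛ y)[0] = 2
(x ⊛ y)[1] = -2
(x ⊛ y)[2] = -8
(x ⊛ y)[3] = 8

x ⊛ y = [2, -2, -8, 8]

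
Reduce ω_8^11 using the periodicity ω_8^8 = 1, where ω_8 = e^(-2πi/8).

Since ω_8^8 = 1, powers reduce modulo 8.
11 mod 8 = 3
So ω_8^11 = ω_8^3 = e^(-2πi·3/8)

ω_8^11 = ω_8^3 = -0.7071-0.7071i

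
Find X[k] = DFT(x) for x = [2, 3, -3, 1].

X[k] = Σ(n=0 to 3) x[n] · ω_4^(nk)
where ω_4 = e^(-2πi/4)

Computing each X[k]:
X[0] = 3
X[1] = 5-2i
X[2] = -5
X[3] = 5+2i

X = [3, 5-2i, -5, 5+2i]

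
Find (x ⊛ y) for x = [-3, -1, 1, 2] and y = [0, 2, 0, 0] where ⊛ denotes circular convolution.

(x ⊛ y)[n] = Σ(m=0 to 3) x[m] · y[(n-m) mod 4]

Computing each output sample:
(x ⊛ y)[0] = 4
(x ⊛ y)[1] = -6
(x ⊛ y)[2] = -2
(x ⊛ y)[3] = 2

x ⊛ y = [4, -6, -2, 2]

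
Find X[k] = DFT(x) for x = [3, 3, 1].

X[k] = Σ(n=0 to 2) x[n] · ω_3^(nk)
where ω_3 = e^(-2πi/3)

Computing each X[k]:
X[0] = 7
X[1] = 1.0000-1.7321i
X[2] = 1.0000+1.7321i

X = [7, 1.0000-1.7321i, 1.0000+1.7321i]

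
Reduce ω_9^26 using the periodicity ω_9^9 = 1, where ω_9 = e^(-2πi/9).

Since ω_9^9 = 1, powers reduce modulo 9.
26 mod 9 = 8
So ω_9^26 = ω_9^8 = e^(-2πi·8/9)

ω_9^26 = ω_9^8 = 0.7660+0.6428i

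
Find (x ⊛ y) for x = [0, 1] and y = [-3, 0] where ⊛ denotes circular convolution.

(x ⊛ y)[n] = Σ(m=0 to 1) x[m] · y[(n-m) mod 2]

Computing each output sample:
(x ⊛ y)[0] = 0
(x ⊛ y)[1] = -3

x ⊛ y = [0, -3]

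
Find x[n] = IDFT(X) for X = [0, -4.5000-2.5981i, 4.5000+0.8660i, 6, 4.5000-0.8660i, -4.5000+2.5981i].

x[n] = (1/6) Σ(k=0 to 5) X[k] · e^(2πikn/6)

Computing each x[n]:
x[0] = 1
x[1] = -2
x[2] = 2
x[3] = 2
x[4] = 0
x[5] = -3

x = [1, -2, 2, 2, 0, -3]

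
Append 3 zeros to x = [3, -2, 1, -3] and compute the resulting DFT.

Original 4-point DFT: [-1, 2-1i, 9, 2+1i]
Zero-padded 7-point DFT provides frequency interpolation.

DFT_7([x, 0, ...]) = [-1, 4.2334+1.8904i, 0.6736+0.0382i, 6.0930+4.5744i, 6.0930-4.5744i, 0.6736-0.0382i, 4.2334-1.8904i]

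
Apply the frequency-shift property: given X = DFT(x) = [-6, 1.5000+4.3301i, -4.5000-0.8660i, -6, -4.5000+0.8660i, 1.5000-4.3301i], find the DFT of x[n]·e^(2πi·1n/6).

Modulation property: DFT(ω_6^(-1n)·x[n]) = X[(k-1) mod 6], so circularly shift X by 1 positions.

X[k-1] = [1.5000-4.3301i, -6, 1.5000+4.3301i, -4.5000-0.8660i, -6, -4.5000+0.8660i]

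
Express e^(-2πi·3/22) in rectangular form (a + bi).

ω_22^3 = e^(-2πi·3/22)
= cos(-2π·3/22) + i·sin(-2π·3/22)
= cos(-6π/22) + i·sin(-6π/22)

ω_22^3 = cos(-6π/22) + i·sin(-6π/22) = 0.6549-0.7557i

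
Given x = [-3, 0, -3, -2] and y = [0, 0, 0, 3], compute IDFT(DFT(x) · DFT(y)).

(x ⊛ y)[n] = Σ(m=0 to 3) x[m] · y[(n-m) mod 4]

Computing each output sample:
(x ⊛ y)[0] = 0
(x ⊛ y)[1] = -9
(x ⊛ y)[2] = -6
(x ⊛ y)[3] = -9

x ⊛ y = [0, -9, -6, -9]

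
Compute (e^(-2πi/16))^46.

Since ω_16^16 = 1, powers reduce modulo 16.
46 mod 16 = 14
So ω_16^46 = ω_16^14 = e^(-2πi·14/16)

ω_16^46 = ω_16^14 = 0.7071+0.7071i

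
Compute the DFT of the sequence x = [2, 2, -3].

X[k] = Σ(n=0 to 2) x[n] · ω_3^(nk)
where ω_3 = e^(-2πi/3)

Computing each X[k]:
X[0] = 1
X[1] = 2.5000-4.3301i
X[2] = 2.5000+4.3301i

X = [1, 2.5000-4.3301i, 2.5000+4.3301i]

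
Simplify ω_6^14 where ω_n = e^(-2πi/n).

Since ω_6^6 = 1, powers reduce modulo 6.
14 mod 6 = 2
So ω_6^14 = ω_6^2 = e^(-2πi·2/6)

ω_6^14 = ω_6^2 = -0.5000-0.8660i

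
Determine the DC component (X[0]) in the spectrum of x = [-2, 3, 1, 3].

X[0] = Σ(n=0 to 3) x[n] · ω_4^0 = Σ x[n]
= (-2) + (3) + (1) + (3)

X[0] = 5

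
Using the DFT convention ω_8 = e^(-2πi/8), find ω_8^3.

ω_8^3 = e^(-2πi·3/8)
= cos(-2π·3/8) + i·sin(-2π·3/8)
= cos(-6π/8) + i·sin(-6π/8)

ω_8^3 = cos(-6π/8) + i·sin(-6π/8) = -0.7071-0.7071i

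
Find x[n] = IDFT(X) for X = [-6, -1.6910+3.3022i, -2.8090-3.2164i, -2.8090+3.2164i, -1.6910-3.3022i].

x[n] = (1/5) Σ(k=0 to 4) X[k] · e^(2πikn/5)

Computing each x[n]:
x[0] = -3
x[1] = -1
x[2] = -3
x[3] = 1
x[4] = 0

x = [-3, -1, -3, 1, 0]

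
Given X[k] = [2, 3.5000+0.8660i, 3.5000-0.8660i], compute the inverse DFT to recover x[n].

x[n] = (1/3) Σ(k=0 to 2) X[k] · e^(2πikn/3)

Computing each x[n]:
x[0] = 3
x[1] = -1
x[2] = 0

x = [3, -1, 0]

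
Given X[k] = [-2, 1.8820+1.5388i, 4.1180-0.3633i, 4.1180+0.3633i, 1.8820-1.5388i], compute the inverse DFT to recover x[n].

x[n] = (1/5) Σ(k=0 to 4) X[k] · e^(2πikn/5)

Computing each x[n]:
x[0] = 2
x[1] = -2
x[2] = -1
x[3] = 0
x[4] = -1

x = [2, -2, -1, 0, -1]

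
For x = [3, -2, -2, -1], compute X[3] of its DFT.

X[3] = Σ(n=0 to 3) x[n] · ω_4^(3n) where ω_4 = e^(-2πi/4)
= (3)·ω_4^0 + (-2)·ω_4^3 + (-2)·ω_4^6 + (-1)·ω_4^9

X[3] = 5-1i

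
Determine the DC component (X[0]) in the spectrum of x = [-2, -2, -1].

X[0] = Σ(n=0 to 2) x[n] · ω_3^0 = Σ x[n]
= (-2) + (-2) + (-1)

X[0] = -5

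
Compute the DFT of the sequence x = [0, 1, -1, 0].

X[k] = Σ(n=0 to 3) x[n] · ω_4^(nk)
where ω_4 = e^(-2πi/4)

Computing each X[k]:
X[0] = 0
X[1] = 1-1i
X[2] = -2
X[3] = 1+1i

X = [0, 1-1i, -2, 1+1i]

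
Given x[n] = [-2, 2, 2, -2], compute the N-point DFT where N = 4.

X[k] = Σ(n=0 to 3) x[n] · ω_4^(nk)
where ω_4 = e^(-2πi/4)

Computing each X[k]:
X[0] = 0
X[1] = -4-4i
X[2] = 0
X[3] = -4+4i

X = [0, -4-4i, 0, -4+4i]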